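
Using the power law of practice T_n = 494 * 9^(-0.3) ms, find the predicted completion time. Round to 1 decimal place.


T_n = 494 * 9^(-0.3)
9^(-0.3) = 0.517282
T_n = 494 * 0.517282
= 255.5 ms


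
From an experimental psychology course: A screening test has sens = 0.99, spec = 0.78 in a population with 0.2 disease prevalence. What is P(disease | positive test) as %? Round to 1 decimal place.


PPV = (sens * prev) / (sens * prev + (1-spec) * (1-prev))
Numerator = 0.99 * 0.2 = 0.198
P(positive and no disease) = (1 - spec) * (1 - prev) = (1 - 0.78) * (1 - 0.2) = 0.176
Denominator = 0.198 + 0.176 = 0.374
PPV = 0.198 / 0.374 = 0.529412
As percentage = 52.9


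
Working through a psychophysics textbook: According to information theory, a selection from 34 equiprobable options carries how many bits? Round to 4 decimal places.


H = log2(n)
H = log2(34)
= 5.0875


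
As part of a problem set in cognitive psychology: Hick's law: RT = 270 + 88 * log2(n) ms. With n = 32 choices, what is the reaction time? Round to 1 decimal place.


RT = 270 + 88 * log2(32)
log2(32) = 5.0
RT = 270 + 88 * 5.0
= 270 + 440.0
= 710.0 ms


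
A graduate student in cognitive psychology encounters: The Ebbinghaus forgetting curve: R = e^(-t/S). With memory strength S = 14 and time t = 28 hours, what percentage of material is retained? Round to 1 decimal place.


R = e^(-t/S)
-t/S = -28/14 = -2.0
R = e^(-2.0) = 0.135335
Percentage = 0.135335 * 100
= 13.5


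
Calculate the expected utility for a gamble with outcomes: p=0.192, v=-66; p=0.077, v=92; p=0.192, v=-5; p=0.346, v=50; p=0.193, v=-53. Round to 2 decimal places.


EU = sum(p_i * v_i)
0.192 * -66 = -12.672
0.077 * 92 = 7.084
0.192 * -5 = -0.96
0.346 * 50 = 17.3
0.193 * -53 = -10.229
EU = -12.672 + 7.084 + -0.96 + 17.3 + -10.229
= 0.52


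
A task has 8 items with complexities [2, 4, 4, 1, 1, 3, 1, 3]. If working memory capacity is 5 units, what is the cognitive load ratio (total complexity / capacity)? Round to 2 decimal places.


Total complexity = 2 + 4 + 4 + 1 + 1 + 3 + 1 + 3 = 19
Load = total / capacity = 19 / 5
= 3.80


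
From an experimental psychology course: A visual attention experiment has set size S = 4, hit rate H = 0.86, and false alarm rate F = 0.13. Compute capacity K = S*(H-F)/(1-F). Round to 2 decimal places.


K = S * (H - F) / (1 - F)
H - F = 0.73
1 - F = 0.87
K = 4 * 0.73 / 0.87
= 3.36


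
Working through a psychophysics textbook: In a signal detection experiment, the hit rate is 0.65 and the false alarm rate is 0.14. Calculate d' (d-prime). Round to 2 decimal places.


d' = z(HR) - z(FAR)
z(0.65) = 0.3853
z(0.14) = -1.0803
d' = 0.3853 - -1.0803
= 1.47


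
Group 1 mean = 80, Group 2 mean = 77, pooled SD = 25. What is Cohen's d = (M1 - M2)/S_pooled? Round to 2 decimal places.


Cohen's d = (M1 - M2) / S_pooled
= (80 - 77) / 25
= 3 / 25
= 0.12


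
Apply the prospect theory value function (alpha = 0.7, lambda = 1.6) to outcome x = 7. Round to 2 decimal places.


Since x = 7 >= 0, use v(x) = x^0.7
7^0.7 = 3.9045
v(7) = 3.90


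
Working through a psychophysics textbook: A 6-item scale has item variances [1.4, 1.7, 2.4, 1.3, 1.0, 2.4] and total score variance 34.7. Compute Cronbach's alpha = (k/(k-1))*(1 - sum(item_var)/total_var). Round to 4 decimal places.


alpha = (k/(k-1)) * (1 - sum(s_i^2)/s_total^2)
sum(item variances) = 10.2
k/(k-1) = 6/5 = 1.2
1 - 10.2/34.7 = 1 - 0.293948 = 0.706052
alpha = 1.2 * 0.706052
= 0.8473


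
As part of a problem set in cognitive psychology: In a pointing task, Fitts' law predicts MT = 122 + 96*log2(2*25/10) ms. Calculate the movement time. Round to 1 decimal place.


MT = 122 + 96 * log2(2*25/10)
2D/W = 5.0
log2(5.0) = 2.3219
MT = 122 + 96 * 2.3219
= 344.9 ms


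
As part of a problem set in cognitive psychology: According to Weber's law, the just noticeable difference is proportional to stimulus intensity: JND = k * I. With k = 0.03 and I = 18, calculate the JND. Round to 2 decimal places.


JND = k * I
JND = 0.03 * 18
= 0.54


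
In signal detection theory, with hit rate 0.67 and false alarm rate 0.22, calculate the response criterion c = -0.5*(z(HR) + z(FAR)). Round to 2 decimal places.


c = -0.5 * (z(HR) + z(FAR))
z(0.67) = 0.4399
z(0.22) = -0.7722
c = -0.5 * (0.4399 + -0.7722)
= -0.5 * -0.3323
= 0.17


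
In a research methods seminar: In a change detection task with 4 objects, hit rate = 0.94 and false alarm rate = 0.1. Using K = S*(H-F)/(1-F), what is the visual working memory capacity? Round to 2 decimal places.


K = S * (H - F) / (1 - F)
H - F = 0.84
1 - F = 0.9
K = 4 * 0.84 / 0.9
= 3.73


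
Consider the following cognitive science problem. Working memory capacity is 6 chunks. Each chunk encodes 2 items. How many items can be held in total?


Total items = chunks * items_per_chunk
= 6 * 2
= 12


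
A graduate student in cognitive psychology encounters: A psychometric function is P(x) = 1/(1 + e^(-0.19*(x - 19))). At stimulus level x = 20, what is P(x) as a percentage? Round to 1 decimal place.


P(x) = 1/(1 + e^(-0.19*(20 - 19)))
Exponent = -0.19 * 1 = -0.19
e^(-0.19) = 0.826959
P = 1/(1 + 0.826959) = 0.547358
Percentage = 54.7


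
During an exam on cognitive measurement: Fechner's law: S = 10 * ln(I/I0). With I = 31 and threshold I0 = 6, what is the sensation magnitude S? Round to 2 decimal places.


S = 10 * ln(31/6)
I/I0 = 5.166667
ln(5.166667) = 1.6422
S = 10 * 1.6422
= 16.42


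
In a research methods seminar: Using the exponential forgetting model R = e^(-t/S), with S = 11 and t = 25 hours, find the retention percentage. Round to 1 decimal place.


R = e^(-t/S)
-t/S = -25/11 = -2.272727
R = e^(-2.272727) = 0.103031
Percentage = 0.103031 * 100
= 10.3


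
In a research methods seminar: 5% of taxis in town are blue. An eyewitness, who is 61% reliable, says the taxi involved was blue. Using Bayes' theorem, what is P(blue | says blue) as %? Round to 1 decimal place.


P(blue | says blue) = P(says blue | blue)*P(blue) / [P(says blue | blue)*P(blue) + P(says blue | not blue)*P(not blue)]
Numerator = 0.61 * 0.05 = 0.0305
False identification = 0.39 * 0.95 = 0.3705
P = 0.0305 / (0.0305 + 0.3705)
= 0.0305 / 0.401
As percentage = 7.6


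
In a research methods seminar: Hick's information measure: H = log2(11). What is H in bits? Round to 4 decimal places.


H = log2(n)
H = log2(11)
= 3.4594


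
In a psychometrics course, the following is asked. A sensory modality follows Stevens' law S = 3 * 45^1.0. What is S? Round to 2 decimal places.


S = 3 * 45^1.0
45^1.0 = 45.0
S = 3 * 45.0
= 135.00


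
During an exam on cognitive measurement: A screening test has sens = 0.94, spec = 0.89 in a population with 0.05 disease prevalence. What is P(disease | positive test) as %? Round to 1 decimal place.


PPV = (sens * prev) / (sens * prev + (1-spec) * (1-prev))
Numerator = 0.94 * 0.05 = 0.047
P(positive and no disease) = (1 - spec) * (1 - prev) = (1 - 0.89) * (1 - 0.05) = 0.1045
Denominator = 0.047 + 0.1045 = 0.1515
PPV = 0.047 / 0.1515 = 0.310231
As percentage = 31.0


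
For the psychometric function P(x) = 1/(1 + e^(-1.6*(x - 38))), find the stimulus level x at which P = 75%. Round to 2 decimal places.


At P = 0.75: 0.75 = 1/(1 + e^(-k*(x-x0)))
Solving: e^(-k*(x-x0)) = 1/3
x = x0 + ln(3)/k
ln(3) = 1.0986
x = 38 + 1.0986/1.6
= 38 + 0.6866
= 38.69


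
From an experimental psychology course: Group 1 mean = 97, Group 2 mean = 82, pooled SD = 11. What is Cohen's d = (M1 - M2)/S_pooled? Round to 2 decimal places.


Cohen's d = (M1 - M2) / S_pooled
= (97 - 82) / 11
= 15 / 11
= 1.36


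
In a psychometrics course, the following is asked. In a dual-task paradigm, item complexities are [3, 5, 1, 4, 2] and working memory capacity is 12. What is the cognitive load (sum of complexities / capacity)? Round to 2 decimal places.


Total complexity = 3 + 5 + 1 + 4 + 2 = 15
Load = total / capacity = 15 / 12
= 1.25


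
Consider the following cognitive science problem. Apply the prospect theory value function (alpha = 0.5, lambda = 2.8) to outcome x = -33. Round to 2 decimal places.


Since x = -33 < 0, use v(x) = -lambda*(-x)^alpha
(-x) = 33
33^0.5 = 5.7446
v(-33) = -2.8 * 5.7446
= -16.08


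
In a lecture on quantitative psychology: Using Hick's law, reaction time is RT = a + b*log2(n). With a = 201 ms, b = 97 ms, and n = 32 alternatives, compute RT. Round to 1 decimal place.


RT = 201 + 97 * log2(32)
log2(32) = 5.0
RT = 201 + 97 * 5.0
= 201 + 485.0
= 686.0 ms


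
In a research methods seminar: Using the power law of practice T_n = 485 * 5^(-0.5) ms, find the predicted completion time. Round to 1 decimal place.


T_n = 485 * 5^(-0.5)
5^(-0.5) = 0.447214
T_n = 485 * 0.447214
= 216.9 ms


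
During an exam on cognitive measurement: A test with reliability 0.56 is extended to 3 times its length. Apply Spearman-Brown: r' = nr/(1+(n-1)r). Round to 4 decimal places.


r_new = n*r / (1 + (n-1)*r)
Numerator = 3 * 0.56 = 1.68
Denominator = 1 + 2 * 0.56 = 2.12
r_new = 1.68 / 2.12
= 0.7925


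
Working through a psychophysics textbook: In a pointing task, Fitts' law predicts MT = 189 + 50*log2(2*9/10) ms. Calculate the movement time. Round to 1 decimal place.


MT = 189 + 50 * log2(2*9/10)
2D/W = 1.8
log2(1.8) = 0.848
MT = 189 + 50 * 0.848
= 231.4 ms


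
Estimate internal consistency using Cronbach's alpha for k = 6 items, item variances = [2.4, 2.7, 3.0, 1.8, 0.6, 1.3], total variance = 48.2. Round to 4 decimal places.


alpha = (k/(k-1)) * (1 - sum(s_i^2)/s_total^2)
sum(item variances) = 11.8
k/(k-1) = 6/5 = 1.2
1 - 11.8/48.2 = 1 - 0.244813 = 0.755187
alpha = 1.2 * 0.755187
= 0.9062


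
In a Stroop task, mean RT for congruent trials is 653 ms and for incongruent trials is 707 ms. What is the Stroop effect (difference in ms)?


Stroop effect = RT(incongruent) - RT(congruent)
= 707 - 653
= 54 ms


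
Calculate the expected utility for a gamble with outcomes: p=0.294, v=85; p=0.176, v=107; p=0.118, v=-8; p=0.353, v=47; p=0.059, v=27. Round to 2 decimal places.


EU = sum(p_i * v_i)
0.294 * 85 = 24.99
0.176 * 107 = 18.832
0.118 * -8 = -0.944
0.353 * 47 = 16.591
0.059 * 27 = 1.593
EU = 24.99 + 18.832 + -0.944 + 16.591 + 1.593
= 61.06


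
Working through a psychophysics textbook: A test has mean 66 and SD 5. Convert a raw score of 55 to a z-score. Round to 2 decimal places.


z = (X - mu) / sigma
= (55 - 66) / 5
= -11 / 5
= -2.20


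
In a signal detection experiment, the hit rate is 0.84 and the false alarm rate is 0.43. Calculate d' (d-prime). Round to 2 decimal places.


d' = z(HR) - z(FAR)
z(0.84) = 0.9945
z(0.43) = -0.1764
d' = 0.9945 - -0.1764
= 1.17


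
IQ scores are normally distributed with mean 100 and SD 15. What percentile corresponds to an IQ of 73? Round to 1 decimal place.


z = (IQ - mean) / SD
z = (73 - 100) / 15 = -1.8
Percentile = Phi(-1.8) * 100
Phi(-1.8) = 0.03593
= 3.6


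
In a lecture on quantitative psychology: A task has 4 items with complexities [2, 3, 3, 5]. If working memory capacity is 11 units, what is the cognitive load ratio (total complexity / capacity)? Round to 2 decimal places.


Total complexity = 2 + 3 + 3 + 5 = 13
Load = total / capacity = 13 / 11
= 1.18


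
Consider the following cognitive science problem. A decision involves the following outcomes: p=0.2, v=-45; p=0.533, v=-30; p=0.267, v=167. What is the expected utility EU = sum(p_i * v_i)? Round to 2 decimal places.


EU = sum(p_i * v_i)
0.2 * -45 = -9.0
0.533 * -30 = -15.99
0.267 * 167 = 44.589
EU = -9.0 + -15.99 + 44.589
= 19.60


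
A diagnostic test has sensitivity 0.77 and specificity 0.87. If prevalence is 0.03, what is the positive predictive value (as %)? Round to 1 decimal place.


PPV = (sens * prev) / (sens * prev + (1-spec) * (1-prev))
Numerator = 0.77 * 0.03 = 0.0231
P(positive and no disease) = (1 - spec) * (1 - prev) = (1 - 0.87) * (1 - 0.03) = 0.1261
Denominator = 0.0231 + 0.1261 = 0.1492
PPV = 0.0231 / 0.1492 = 0.154826
As percentage = 15.5


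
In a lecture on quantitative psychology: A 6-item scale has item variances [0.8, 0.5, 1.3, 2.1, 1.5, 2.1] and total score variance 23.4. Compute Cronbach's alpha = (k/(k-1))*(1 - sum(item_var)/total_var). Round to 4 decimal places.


alpha = (k/(k-1)) * (1 - sum(s_i^2)/s_total^2)
sum(item variances) = 8.3
k/(k-1) = 6/5 = 1.2
1 - 8.3/23.4 = 1 - 0.354701 = 0.645299
alpha = 1.2 * 0.645299
= 0.7744


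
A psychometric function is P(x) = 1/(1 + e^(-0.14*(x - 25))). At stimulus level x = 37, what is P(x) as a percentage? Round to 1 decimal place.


P(x) = 1/(1 + e^(-0.14*(37 - 25)))
Exponent = -0.14 * 12 = -1.68
e^(-1.68) = 0.186374
P = 1/(1 + 0.186374) = 0.842905
Percentage = 84.3


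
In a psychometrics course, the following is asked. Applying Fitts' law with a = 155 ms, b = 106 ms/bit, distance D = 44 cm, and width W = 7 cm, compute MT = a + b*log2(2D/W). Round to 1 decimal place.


MT = 155 + 106 * log2(2*44/7)
2D/W = 12.571429
log2(12.571429) = 3.6521
MT = 155 + 106 * 3.6521
= 542.1 ms


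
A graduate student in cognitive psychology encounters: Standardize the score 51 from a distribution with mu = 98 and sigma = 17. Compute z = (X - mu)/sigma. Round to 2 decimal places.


z = (X - mu) / sigma
= (51 - 98) / 17
= -47 / 17
= -2.76


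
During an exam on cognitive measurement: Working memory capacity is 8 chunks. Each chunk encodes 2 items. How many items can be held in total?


Total items = chunks * items_per_chunk
= 8 * 2
= 16


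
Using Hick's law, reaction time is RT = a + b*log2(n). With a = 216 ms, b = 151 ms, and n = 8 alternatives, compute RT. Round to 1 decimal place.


RT = 216 + 151 * log2(8)
log2(8) = 3.0
RT = 216 + 151 * 3.0
= 216 + 453.0
= 669.0 ms


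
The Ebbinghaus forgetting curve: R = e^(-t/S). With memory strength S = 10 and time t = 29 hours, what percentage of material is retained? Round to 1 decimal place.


R = e^(-t/S)
-t/S = -29/10 = -2.9
R = e^(-2.9) = 0.055023
Percentage = 0.055023 * 100
= 5.5


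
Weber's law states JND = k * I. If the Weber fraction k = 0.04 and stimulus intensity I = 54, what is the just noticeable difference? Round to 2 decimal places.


JND = k * I
JND = 0.04 * 54
= 2.16


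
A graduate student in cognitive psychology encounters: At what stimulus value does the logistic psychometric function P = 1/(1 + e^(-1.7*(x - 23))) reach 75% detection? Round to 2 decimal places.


At P = 0.75: 0.75 = 1/(1 + e^(-k*(x-x0)))
Solving: e^(-k*(x-x0)) = 1/3
x = x0 + ln(3)/k
ln(3) = 1.0986
x = 23 + 1.0986/1.7
= 23 + 0.6462
= 23.65


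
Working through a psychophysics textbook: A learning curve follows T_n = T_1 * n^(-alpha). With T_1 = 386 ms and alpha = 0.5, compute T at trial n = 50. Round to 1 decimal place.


T_n = 386 * 50^(-0.5)
50^(-0.5) = 0.141421
T_n = 386 * 0.141421
= 54.6 ms


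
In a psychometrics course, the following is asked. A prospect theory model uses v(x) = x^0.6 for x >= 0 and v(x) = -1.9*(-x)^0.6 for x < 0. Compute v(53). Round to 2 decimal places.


Since x = 53 >= 0, use v(x) = x^0.6
53^0.6 = 10.8284
v(53) = 10.83


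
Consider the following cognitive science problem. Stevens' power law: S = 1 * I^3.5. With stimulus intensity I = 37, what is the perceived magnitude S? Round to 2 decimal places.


S = 1 * 37^3.5
37^3.5 = 308110.1704
S = 1 * 308110.1704
= 308110.17


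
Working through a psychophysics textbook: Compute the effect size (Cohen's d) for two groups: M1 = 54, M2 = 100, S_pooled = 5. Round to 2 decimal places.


Cohen's d = (M1 - M2) / S_pooled
= (54 - 100) / 5
= -46 / 5
= -9.20


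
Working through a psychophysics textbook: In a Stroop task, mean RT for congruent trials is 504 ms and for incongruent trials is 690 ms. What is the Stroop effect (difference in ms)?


Stroop effect = RT(incongruent) - RT(congruent)
= 690 - 504
= 186 ms


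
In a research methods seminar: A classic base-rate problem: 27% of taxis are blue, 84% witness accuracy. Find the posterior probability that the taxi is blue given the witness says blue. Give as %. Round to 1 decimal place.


P(blue | says blue) = P(says blue | blue)*P(blue) / [P(says blue | blue)*P(blue) + P(says blue | not blue)*P(not blue)]
Numerator = 0.84 * 0.27 = 0.2268
False identification = 0.16 * 0.73 = 0.1168
P = 0.2268 / (0.2268 + 0.1168)
= 0.2268 / 0.3436
As percentage = 66.0


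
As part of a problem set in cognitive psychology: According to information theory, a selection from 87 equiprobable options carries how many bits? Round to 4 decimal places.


H = log2(n)
H = log2(87)
= 6.4429


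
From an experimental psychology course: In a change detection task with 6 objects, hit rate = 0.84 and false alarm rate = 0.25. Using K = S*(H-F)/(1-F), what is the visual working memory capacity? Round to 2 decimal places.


K = S * (H - F) / (1 - F)
H - F = 0.59
1 - F = 0.75
K = 6 * 0.59 / 0.75
= 4.72


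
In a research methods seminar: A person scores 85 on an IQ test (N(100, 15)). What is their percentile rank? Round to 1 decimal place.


z = (IQ - mean) / SD
z = (85 - 100) / 15 = -1.0
Percentile = Phi(-1.0) * 100
Phi(-1.0) = 0.158655
= 15.9


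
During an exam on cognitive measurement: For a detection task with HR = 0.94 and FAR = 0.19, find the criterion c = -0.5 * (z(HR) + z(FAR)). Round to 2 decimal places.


c = -0.5 * (z(HR) + z(FAR))
z(0.94) = 1.5548
z(0.19) = -0.8779
c = -0.5 * (1.5548 + -0.8779)
= -0.5 * 0.6769
= -0.34


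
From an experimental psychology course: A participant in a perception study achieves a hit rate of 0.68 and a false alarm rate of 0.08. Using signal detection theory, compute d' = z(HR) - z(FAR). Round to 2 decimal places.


d' = z(HR) - z(FAR)
z(0.68) = 0.4677
z(0.08) = -1.4051
d' = 0.4677 - -1.4051
= 1.87


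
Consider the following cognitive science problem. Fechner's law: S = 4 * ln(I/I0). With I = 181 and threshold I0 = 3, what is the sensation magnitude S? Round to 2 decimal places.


S = 4 * ln(181/3)
I/I0 = 60.333333
ln(60.333333) = 4.0999
S = 4 * 4.0999
= 16.40


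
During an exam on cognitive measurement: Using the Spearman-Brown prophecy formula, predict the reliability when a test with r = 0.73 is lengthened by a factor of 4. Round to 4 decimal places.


r_new = n*r / (1 + (n-1)*r)
Numerator = 4 * 0.73 = 2.92
Denominator = 1 + 3 * 0.73 = 3.19
r_new = 2.92 / 3.19
= 0.9154


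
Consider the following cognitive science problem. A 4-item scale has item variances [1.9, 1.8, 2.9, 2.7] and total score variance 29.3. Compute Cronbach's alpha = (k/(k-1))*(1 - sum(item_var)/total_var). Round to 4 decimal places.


alpha = (k/(k-1)) * (1 - sum(s_i^2)/s_total^2)
sum(item variances) = 9.3
k/(k-1) = 4/3 = 1.333333
1 - 9.3/29.3 = 1 - 0.317406 = 0.682594
alpha = 1.333333 * 0.682594
= 0.9101


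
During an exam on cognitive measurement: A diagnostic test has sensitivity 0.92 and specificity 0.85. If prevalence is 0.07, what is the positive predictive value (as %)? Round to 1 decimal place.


PPV = (sens * prev) / (sens * prev + (1-spec) * (1-prev))
Numerator = 0.92 * 0.07 = 0.0644
P(positive and no disease) = (1 - spec) * (1 - prev) = (1 - 0.85) * (1 - 0.07) = 0.1395
Denominator = 0.0644 + 0.1395 = 0.2039
PPV = 0.0644 / 0.2039 = 0.315841
As percentage = 31.6


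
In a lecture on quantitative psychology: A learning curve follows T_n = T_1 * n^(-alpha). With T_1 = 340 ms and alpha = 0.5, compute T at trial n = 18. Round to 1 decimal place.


T_n = 340 * 18^(-0.5)
18^(-0.5) = 0.235702
T_n = 340 * 0.235702
= 80.1 ms


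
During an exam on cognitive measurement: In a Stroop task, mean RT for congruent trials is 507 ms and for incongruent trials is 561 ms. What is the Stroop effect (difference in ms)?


Stroop effect = RT(incongruent) - RT(congruent)
= 561 - 507
= 54 ms


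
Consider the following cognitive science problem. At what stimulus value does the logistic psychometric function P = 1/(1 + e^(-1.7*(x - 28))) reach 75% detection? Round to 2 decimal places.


At P = 0.75: 0.75 = 1/(1 + e^(-k*(x-x0)))
Solving: e^(-k*(x-x0)) = 1/3
x = x0 + ln(3)/k
ln(3) = 1.0986
x = 28 + 1.0986/1.7
= 28 + 0.6462
= 28.65


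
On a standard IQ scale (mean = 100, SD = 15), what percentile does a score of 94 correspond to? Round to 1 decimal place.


z = (IQ - mean) / SD
z = (94 - 100) / 15 = -0.4
Percentile = Phi(-0.4) * 100
Phi(-0.4) = 0.344578
= 34.5


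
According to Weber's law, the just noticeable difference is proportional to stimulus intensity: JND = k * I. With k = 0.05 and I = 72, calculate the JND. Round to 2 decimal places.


JND = k * I
JND = 0.05 * 72
= 3.60


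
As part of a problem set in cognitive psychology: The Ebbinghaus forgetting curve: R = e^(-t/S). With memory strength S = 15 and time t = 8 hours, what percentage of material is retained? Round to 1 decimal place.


R = e^(-t/S)
-t/S = -8/15 = -0.533333
R = e^(-0.533333) = 0.586646
Percentage = 0.586646 * 100
= 58.7


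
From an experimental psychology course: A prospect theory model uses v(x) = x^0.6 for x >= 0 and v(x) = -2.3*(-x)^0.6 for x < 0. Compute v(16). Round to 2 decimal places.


Since x = 16 >= 0, use v(x) = x^0.6
16^0.6 = 5.278
v(16) = 5.28


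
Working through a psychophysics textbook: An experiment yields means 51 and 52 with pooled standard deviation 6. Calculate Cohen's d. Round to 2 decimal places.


Cohen's d = (M1 - M2) / S_pooled
= (51 - 52) / 6
= -1 / 6
= -0.17


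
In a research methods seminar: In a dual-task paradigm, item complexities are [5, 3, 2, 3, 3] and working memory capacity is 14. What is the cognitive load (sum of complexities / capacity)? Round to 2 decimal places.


Total complexity = 5 + 3 + 2 + 3 + 3 = 16
Load = total / capacity = 16 / 14
= 1.14


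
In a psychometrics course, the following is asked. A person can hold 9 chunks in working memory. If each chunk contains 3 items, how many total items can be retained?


Total items = chunks * items_per_chunk
= 9 * 3
= 27


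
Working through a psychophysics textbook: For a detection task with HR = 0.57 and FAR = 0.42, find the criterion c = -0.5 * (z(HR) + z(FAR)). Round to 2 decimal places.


c = -0.5 * (z(HR) + z(FAR))
z(0.57) = 0.1764
z(0.42) = -0.2019
c = -0.5 * (0.1764 + -0.2019)
= -0.5 * -0.0255
= 0.01


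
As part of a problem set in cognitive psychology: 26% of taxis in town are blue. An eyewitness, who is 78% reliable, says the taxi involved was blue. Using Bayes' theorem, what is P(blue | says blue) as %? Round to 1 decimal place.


P(blue | says blue) = P(says blue | blue)*P(blue) / [P(says blue | blue)*P(blue) + P(says blue | not blue)*P(not blue)]
Numerator = 0.78 * 0.26 = 0.2028
False identification = 0.22 * 0.74 = 0.1628
P = 0.2028 / (0.2028 + 0.1628)
= 0.2028 / 0.3656
As percentage = 55.5


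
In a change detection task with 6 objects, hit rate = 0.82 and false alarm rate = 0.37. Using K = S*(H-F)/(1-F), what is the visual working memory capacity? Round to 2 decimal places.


K = S * (H - F) / (1 - F)
H - F = 0.45
1 - F = 0.63
K = 6 * 0.45 / 0.63
= 4.29


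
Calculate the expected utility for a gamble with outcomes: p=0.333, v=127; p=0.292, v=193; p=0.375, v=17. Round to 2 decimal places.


EU = sum(p_i * v_i)
0.333 * 127 = 42.291
0.292 * 193 = 56.356
0.375 * 17 = 6.375
EU = 42.291 + 56.356 + 6.375
= 105.02


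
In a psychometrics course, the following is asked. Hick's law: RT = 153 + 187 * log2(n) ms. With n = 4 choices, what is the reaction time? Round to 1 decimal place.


RT = 153 + 187 * log2(4)
log2(4) = 2.0
RT = 153 + 187 * 2.0
= 153 + 374.0
= 527.0 ms


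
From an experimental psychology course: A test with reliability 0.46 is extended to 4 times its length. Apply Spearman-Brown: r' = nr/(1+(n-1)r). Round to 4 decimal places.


r_new = n*r / (1 + (n-1)*r)
Numerator = 4 * 0.46 = 1.84
Denominator = 1 + 3 * 0.46 = 2.38
r_new = 1.84 / 2.38
= 0.7731


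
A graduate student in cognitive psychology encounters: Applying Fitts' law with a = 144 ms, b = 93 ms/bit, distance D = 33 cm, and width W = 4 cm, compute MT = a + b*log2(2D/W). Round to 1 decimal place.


MT = 144 + 93 * log2(2*33/4)
2D/W = 16.5
log2(16.5) = 4.0444
MT = 144 + 93 * 4.0444
= 520.1 ms


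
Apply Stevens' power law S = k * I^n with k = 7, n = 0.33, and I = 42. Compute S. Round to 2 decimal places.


S = 7 * 42^0.33
42^0.33 = 3.433
S = 7 * 3.433
= 24.03


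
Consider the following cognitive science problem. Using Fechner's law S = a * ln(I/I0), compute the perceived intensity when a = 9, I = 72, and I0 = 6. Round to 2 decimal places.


S = 9 * ln(72/6)
I/I0 = 12.0
ln(12.0) = 2.4849
S = 9 * 2.4849
= 22.36


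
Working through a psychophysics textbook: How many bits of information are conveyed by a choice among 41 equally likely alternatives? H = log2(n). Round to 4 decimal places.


H = log2(n)
H = log2(41)
= 5.3576


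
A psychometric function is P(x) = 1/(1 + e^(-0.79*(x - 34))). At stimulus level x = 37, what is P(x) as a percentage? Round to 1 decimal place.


P(x) = 1/(1 + e^(-0.79*(37 - 34)))
Exponent = -0.79 * 3 = -2.37
e^(-2.37) = 0.093481
P = 1/(1 + 0.093481) = 0.914511
Percentage = 91.5


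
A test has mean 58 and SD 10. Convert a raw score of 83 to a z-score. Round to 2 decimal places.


z = (X - mu) / sigma
= (83 - 58) / 10
= 25 / 10
= 2.50


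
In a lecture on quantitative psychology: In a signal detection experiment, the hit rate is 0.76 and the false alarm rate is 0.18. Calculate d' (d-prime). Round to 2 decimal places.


d' = z(HR) - z(FAR)
z(0.76) = 0.7063
z(0.18) = -0.9154
d' = 0.7063 - -0.9154
= 1.62


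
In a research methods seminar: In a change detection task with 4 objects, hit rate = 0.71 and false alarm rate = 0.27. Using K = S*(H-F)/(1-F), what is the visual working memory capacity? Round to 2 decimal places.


K = S * (H - F) / (1 - F)
H - F = 0.44
1 - F = 0.73
K = 4 * 0.44 / 0.73
= 2.41


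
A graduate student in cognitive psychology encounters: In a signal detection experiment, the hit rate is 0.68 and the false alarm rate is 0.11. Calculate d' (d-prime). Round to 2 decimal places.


d' = z(HR) - z(FAR)
z(0.68) = 0.4677
z(0.11) = -1.2265
d' = 0.4677 - -1.2265
= 1.69


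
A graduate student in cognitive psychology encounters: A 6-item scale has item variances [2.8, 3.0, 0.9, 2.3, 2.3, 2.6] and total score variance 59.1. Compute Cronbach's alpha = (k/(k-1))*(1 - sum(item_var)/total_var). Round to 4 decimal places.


alpha = (k/(k-1)) * (1 - sum(s_i^2)/s_total^2)
sum(item variances) = 13.9
k/(k-1) = 6/5 = 1.2
1 - 13.9/59.1 = 1 - 0.235195 = 0.764805
alpha = 1.2 * 0.764805
= 0.9178


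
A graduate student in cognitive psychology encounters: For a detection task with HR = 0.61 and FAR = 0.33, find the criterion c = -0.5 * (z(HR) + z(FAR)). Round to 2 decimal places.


c = -0.5 * (z(HR) + z(FAR))
z(0.61) = 0.2793
z(0.33) = -0.4399
c = -0.5 * (0.2793 + -0.4399)
= -0.5 * -0.1606
= 0.08


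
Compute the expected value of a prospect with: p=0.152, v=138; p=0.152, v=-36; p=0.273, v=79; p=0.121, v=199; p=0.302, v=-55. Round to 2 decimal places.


EU = sum(p_i * v_i)
0.152 * 138 = 20.976
0.152 * -36 = -5.472
0.273 * 79 = 21.567
0.121 * 199 = 24.079
0.302 * -55 = -16.61
EU = 20.976 + -5.472 + 21.567 + 24.079 + -16.61
= 44.54


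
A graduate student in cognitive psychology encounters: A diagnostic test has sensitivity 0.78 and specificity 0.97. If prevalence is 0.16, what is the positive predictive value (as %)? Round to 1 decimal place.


PPV = (sens * prev) / (sens * prev + (1-spec) * (1-prev))
Numerator = 0.78 * 0.16 = 0.1248
P(positive and no disease) = (1 - spec) * (1 - prev) = (1 - 0.97) * (1 - 0.16) = 0.0252
Denominator = 0.1248 + 0.0252 = 0.15
PPV = 0.1248 / 0.15 = 0.832
As percentage = 83.2


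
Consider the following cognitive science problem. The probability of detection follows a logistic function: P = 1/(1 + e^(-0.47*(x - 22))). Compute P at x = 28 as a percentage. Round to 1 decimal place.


P(x) = 1/(1 + e^(-0.47*(28 - 22)))
Exponent = -0.47 * 6 = -2.82
e^(-2.82) = 0.059606
P = 1/(1 + 0.059606) = 0.943747
Percentage = 94.4


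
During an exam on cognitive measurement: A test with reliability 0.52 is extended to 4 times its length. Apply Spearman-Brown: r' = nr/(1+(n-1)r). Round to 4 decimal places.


r_new = n*r / (1 + (n-1)*r)
Numerator = 4 * 0.52 = 2.08
Denominator = 1 + 3 * 0.52 = 2.56
r_new = 2.08 / 2.56
= 0.8125


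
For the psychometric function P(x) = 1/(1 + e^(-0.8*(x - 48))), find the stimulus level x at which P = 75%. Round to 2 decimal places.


At P = 0.75: 0.75 = 1/(1 + e^(-k*(x-x0)))
Solving: e^(-k*(x-x0)) = 1/3
x = x0 + ln(3)/k
ln(3) = 1.0986
x = 48 + 1.0986/0.8
= 48 + 1.3732
= 49.37


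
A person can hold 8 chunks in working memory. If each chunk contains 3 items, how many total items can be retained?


Total items = chunks * items_per_chunk
= 8 * 3
= 24


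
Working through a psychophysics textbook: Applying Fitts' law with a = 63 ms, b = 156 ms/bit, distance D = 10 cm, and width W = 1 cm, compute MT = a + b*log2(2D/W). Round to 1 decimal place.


MT = 63 + 156 * log2(2*10/1)
2D/W = 20.0
log2(20.0) = 4.3219
MT = 63 + 156 * 4.3219
= 737.2 ms


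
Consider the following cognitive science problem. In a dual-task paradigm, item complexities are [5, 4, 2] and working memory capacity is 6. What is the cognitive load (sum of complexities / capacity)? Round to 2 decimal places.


Total complexity = 5 + 4 + 2 = 11
Load = total / capacity = 11 / 6
= 1.83


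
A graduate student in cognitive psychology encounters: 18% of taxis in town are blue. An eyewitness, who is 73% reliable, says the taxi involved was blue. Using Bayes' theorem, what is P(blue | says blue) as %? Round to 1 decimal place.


P(blue | says blue) = P(says blue | blue)*P(blue) / [P(says blue | blue)*P(blue) + P(says blue | not blue)*P(not blue)]
Numerator = 0.73 * 0.18 = 0.1314
False identification = 0.27 * 0.82 = 0.2214
P = 0.1314 / (0.1314 + 0.2214)
= 0.1314 / 0.3528
As percentage = 37.2


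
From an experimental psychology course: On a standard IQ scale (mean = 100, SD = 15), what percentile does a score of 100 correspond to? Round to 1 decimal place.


z = (IQ - mean) / SD
z = (100 - 100) / 15 = 0.0
Percentile = Phi(0.0) * 100
Phi(0.0) = 0.5
= 50.0


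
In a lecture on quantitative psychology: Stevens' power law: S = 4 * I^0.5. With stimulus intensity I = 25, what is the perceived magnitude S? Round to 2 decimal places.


S = 4 * 25^0.5
25^0.5 = 5.0
S = 4 * 5.0
= 20.00


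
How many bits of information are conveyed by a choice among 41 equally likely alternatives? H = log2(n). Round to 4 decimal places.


H = log2(n)
H = log2(41)
= 5.3576


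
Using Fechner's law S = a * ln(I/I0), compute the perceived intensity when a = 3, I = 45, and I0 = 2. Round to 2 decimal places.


S = 3 * ln(45/2)
I/I0 = 22.5
ln(22.5) = 3.1135
S = 3 * 3.1135
= 9.34


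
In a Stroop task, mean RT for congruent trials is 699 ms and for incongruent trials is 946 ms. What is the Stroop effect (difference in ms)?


Stroop effect = RT(incongruent) - RT(congruent)
= 946 - 699
= 247 ms


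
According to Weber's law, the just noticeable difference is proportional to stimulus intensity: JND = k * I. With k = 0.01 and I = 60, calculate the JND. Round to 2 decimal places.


JND = k * I
JND = 0.01 * 60
= 0.60


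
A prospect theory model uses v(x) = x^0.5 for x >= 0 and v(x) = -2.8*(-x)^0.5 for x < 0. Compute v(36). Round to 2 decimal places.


Since x = 36 >= 0, use v(x) = x^0.5
36^0.5 = 6.0
v(36) = 6.00


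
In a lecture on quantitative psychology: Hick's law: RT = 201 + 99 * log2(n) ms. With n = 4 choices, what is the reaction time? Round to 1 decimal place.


RT = 201 + 99 * log2(4)
log2(4) = 2.0
RT = 201 + 99 * 2.0
= 201 + 198.0
= 399.0 ms


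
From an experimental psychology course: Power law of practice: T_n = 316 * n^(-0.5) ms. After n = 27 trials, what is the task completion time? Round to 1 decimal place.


T_n = 316 * 27^(-0.5)
27^(-0.5) = 0.19245
T_n = 316 * 0.19245
= 60.8 ms


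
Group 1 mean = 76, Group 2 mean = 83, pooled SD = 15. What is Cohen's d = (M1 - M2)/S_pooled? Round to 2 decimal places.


Cohen's d = (M1 - M2) / S_pooled
= (76 - 83) / 15
= -7 / 15
= -0.47


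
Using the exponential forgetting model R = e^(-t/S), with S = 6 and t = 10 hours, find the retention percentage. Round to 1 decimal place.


R = e^(-t/S)
-t/S = -10/6 = -1.666667
R = e^(-1.666667) = 0.188876
Percentage = 0.188876 * 100
= 18.9


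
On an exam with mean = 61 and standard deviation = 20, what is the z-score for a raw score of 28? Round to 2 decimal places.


z = (X - mu) / sigma
= (28 - 61) / 20
= -33 / 20
= -1.65


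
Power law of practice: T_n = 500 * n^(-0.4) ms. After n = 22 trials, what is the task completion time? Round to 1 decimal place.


T_n = 500 * 22^(-0.4)
22^(-0.4) = 0.290423
T_n = 500 * 0.290423
= 145.2 ms


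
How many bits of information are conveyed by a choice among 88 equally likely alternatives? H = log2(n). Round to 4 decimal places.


H = log2(n)
H = log2(88)
= 6.4594


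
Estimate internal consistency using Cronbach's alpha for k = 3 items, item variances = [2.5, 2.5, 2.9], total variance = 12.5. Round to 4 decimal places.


alpha = (k/(k-1)) * (1 - sum(s_i^2)/s_total^2)
sum(item variances) = 7.9
k/(k-1) = 3/2 = 1.5
1 - 7.9/12.5 = 1 - 0.632 = 0.368
alpha = 1.5 * 0.368
= 0.5520


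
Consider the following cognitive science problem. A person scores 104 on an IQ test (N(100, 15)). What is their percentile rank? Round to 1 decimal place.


z = (IQ - mean) / SD
z = (104 - 100) / 15 = 0.2667
Percentile = Phi(0.2667) * 100
Phi(0.2667) = 0.60515
= 60.5


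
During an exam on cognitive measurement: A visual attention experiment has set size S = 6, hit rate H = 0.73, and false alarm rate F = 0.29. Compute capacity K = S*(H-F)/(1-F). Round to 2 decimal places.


K = S * (H - F) / (1 - F)
H - F = 0.44
1 - F = 0.71
K = 6 * 0.44 / 0.71
= 3.72


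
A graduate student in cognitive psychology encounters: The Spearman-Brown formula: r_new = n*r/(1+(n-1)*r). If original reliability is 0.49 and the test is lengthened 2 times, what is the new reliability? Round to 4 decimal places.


r_new = n*r / (1 + (n-1)*r)
Numerator = 2 * 0.49 = 0.98
Denominator = 1 + 1 * 0.49 = 1.49
r_new = 0.98 / 1.49
= 0.6577


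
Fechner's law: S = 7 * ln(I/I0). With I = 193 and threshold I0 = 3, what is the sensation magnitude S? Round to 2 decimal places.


S = 7 * ln(193/3)
I/I0 = 64.333333
ln(64.333333) = 4.1641
S = 7 * 4.1641
= 29.15


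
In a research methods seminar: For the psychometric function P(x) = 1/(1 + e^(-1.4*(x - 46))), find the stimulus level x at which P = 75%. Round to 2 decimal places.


At P = 0.75: 0.75 = 1/(1 + e^(-k*(x-x0)))
Solving: e^(-k*(x-x0)) = 1/3
x = x0 + ln(3)/k
ln(3) = 1.0986
x = 46 + 1.0986/1.4
= 46 + 0.7847
= 46.78


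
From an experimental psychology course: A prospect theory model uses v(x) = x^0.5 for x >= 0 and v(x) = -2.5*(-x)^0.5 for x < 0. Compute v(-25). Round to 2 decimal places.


Since x = -25 < 0, use v(x) = -lambda*(-x)^alpha
(-x) = 25
25^0.5 = 5.0
v(-25) = -2.5 * 5.0
= -12.50


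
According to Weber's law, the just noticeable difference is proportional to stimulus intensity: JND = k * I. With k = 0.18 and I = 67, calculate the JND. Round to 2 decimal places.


JND = k * I
JND = 0.18 * 67
= 12.06


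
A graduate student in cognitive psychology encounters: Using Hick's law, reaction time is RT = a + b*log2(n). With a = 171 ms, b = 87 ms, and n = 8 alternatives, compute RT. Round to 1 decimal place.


RT = 171 + 87 * log2(8)
log2(8) = 3.0
RT = 171 + 87 * 3.0
= 171 + 261.0
= 432.0 ms


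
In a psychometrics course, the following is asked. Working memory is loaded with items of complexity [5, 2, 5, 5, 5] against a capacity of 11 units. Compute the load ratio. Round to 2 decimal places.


Total complexity = 5 + 2 + 5 + 5 + 5 = 22
Load = total / capacity = 22 / 11
= 2.00


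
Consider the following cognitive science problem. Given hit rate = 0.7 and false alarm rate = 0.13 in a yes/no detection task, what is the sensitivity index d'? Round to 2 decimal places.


d' = z(HR) - z(FAR)
z(0.7) = 0.5244
z(0.13) = -1.1264
d' = 0.5244 - -1.1264
= 1.65


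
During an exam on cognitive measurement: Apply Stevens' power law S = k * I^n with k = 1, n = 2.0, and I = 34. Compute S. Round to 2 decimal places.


S = 1 * 34^2.0
34^2.0 = 1156.0
S = 1 * 1156.0
= 1156.00


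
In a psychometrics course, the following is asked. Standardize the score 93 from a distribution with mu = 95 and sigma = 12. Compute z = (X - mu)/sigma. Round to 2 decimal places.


z = (X - mu) / sigma
= (93 - 95) / 12
= -2 / 12
= -0.17


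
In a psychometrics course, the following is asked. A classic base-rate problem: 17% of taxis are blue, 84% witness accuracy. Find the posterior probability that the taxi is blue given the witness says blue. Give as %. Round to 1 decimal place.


P(blue | says blue) = P(says blue | blue)*P(blue) / [P(says blue | blue)*P(blue) + P(says blue | not blue)*P(not blue)]
Numerator = 0.84 * 0.17 = 0.1428
False identification = 0.16 * 0.83 = 0.1328
P = 0.1428 / (0.1428 + 0.1328)
= 0.1428 / 0.2756
As percentage = 51.8


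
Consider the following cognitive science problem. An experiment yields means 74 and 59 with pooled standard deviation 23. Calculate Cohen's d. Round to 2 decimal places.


Cohen's d = (M1 - M2) / S_pooled
= (74 - 59) / 23
= 15 / 23
= 0.65


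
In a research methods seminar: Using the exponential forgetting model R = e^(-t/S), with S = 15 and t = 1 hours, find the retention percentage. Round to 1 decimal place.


R = e^(-t/S)
-t/S = -1/15 = -0.066667
R = e^(-0.066667) = 0.935507
Percentage = 0.935507 * 100
= 93.6


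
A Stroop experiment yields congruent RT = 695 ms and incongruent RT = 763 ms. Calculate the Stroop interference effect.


Stroop effect = RT(incongruent) - RT(congruent)
= 763 - 695
= 68 ms


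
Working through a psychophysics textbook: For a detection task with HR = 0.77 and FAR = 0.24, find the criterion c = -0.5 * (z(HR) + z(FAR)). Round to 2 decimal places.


c = -0.5 * (z(HR) + z(FAR))
z(0.77) = 0.7388
z(0.24) = -0.7063
c = -0.5 * (0.7388 + -0.7063)
= -0.5 * 0.0325
= -0.02


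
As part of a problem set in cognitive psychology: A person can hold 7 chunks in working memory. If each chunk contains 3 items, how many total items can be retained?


Total items = chunks * items_per_chunk
= 7 * 3
= 21


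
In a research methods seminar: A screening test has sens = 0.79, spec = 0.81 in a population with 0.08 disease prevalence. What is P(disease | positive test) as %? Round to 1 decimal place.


PPV = (sens * prev) / (sens * prev + (1-spec) * (1-prev))
Numerator = 0.79 * 0.08 = 0.0632
P(positive and no disease) = (1 - spec) * (1 - prev) = (1 - 0.81) * (1 - 0.08) = 0.1748
Denominator = 0.0632 + 0.1748 = 0.238
PPV = 0.0632 / 0.238 = 0.265546
As percentage = 26.6


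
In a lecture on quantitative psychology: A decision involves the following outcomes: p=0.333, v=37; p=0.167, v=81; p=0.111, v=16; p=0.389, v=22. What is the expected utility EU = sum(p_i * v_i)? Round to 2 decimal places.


EU = sum(p_i * v_i)
0.333 * 37 = 12.321
0.167 * 81 = 13.527
0.111 * 16 = 1.776
0.389 * 22 = 8.558
EU = 12.321 + 13.527 + 1.776 + 8.558
= 36.18


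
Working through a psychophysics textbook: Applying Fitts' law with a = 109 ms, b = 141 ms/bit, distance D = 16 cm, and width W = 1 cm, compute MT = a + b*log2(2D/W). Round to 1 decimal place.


MT = 109 + 141 * log2(2*16/1)
2D/W = 32.0
log2(32.0) = 5.0
MT = 109 + 141 * 5.0
= 814.0 ms


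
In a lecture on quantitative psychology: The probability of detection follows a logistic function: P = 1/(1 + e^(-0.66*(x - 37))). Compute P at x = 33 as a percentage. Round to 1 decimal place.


P(x) = 1/(1 + e^(-0.66*(33 - 37)))
Exponent = -0.66 * -4 = 2.64
e^(2.64) = 14.013204
P = 1/(1 + 14.013204) = 0.066608
Percentage = 6.7
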